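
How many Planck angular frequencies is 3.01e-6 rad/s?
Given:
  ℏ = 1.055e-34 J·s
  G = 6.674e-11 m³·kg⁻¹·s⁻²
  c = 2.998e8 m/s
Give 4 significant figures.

Planck angular frequency: ω_P = √(c⁵/(ℏG)) = 1.855e43 rad/s.
3.01e-6 / 1.855e43 = 1.623e-49

1.623e-49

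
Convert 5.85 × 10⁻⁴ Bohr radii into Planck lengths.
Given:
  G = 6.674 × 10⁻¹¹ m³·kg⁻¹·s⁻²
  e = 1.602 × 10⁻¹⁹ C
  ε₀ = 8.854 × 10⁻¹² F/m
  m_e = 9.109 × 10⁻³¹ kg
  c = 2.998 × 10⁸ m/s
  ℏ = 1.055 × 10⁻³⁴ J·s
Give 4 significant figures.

1.917 × 10²¹

Bohr radius: a₀ = 4πε₀ℏ²/(m_e e²) = 5.297 × 10⁻¹¹ m
Planck length: ℓ_P = √(ℏG/c³) = 1.616 × 10⁻³⁵ m
5.85 × 10⁻⁴ × 5.297 × 10⁻¹¹ / 1.616 × 10⁻³⁵ = 1.917 × 10²¹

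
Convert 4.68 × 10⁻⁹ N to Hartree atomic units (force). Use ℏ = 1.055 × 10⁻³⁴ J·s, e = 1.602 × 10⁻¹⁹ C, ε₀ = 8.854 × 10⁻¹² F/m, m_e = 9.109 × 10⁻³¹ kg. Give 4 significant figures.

0.05694

atomic unit of force: F_au = E_h/a₀ = m_e²e⁶/((4πε₀)³ℏ⁴) = 8.220 × 10⁻⁸ N.
4.68 × 10⁻⁹ / 8.220 × 10⁻⁸ = 0.05694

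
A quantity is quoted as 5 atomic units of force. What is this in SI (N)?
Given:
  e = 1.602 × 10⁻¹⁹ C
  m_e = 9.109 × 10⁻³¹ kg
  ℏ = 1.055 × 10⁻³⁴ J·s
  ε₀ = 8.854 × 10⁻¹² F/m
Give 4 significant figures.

One atomic unit of force: F_au = E_h/a₀ = m_e²e⁶/((4πε₀)³ℏ⁴) = 8.220 × 10⁻⁸ N.
5 × 8.220 × 10⁻⁸ N = 4.110 × 10⁻⁷ N

4.110 × 10⁻⁷ N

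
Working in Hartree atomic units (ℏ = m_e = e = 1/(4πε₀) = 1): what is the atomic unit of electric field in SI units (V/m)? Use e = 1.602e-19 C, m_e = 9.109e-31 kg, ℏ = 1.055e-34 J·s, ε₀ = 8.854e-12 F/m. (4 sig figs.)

5.131e11 V/m

From ℏ = m_e = e = 1/(4πε₀) = 1 the electric field scale is E_au = E_h/(e a₀) = m_e²e⁵/((4πε₀)³ℏ⁴).
E_h = 4.354e-18 J
a₀ = 5.297e-11 m
E_h/(e·a₀) = 5.131e11 V/m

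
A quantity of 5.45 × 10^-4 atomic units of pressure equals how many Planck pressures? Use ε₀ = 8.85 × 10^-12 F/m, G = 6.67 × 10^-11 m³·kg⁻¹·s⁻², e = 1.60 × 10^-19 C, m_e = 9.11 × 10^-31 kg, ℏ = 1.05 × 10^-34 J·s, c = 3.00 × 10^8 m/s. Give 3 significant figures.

atomic unit of pressure: P_au = E_h/a₀³ = m_e⁴e¹⁰/((4πε₀)⁵ℏ⁸) = 3.01 × 10^13 Pa
Planck pressure: p_P = c⁷/(ℏG²) = 4.68 × 10^113 Pa
5.45 × 10^-4 × 3.01 × 10^13 / 4.68 × 10^113 = 3.51 × 10^-104

3.51 × 10^-104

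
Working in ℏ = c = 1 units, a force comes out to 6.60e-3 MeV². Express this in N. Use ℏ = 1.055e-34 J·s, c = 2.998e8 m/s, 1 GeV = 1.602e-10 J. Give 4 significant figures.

Force is [E]/[L] = [E]²/(ℏc); restore (ℏc)⁻¹.
1 GeV² → 1/(ℏc) × (1 GeV in J)² = 8.114e5 N.
Convert the energy scale: 6.60e-3 MeV² = 6.60e-9 GeV².
Result: 6.60e-9 × 8.114e5 = 5.355e-3 N.

5.355e-3 N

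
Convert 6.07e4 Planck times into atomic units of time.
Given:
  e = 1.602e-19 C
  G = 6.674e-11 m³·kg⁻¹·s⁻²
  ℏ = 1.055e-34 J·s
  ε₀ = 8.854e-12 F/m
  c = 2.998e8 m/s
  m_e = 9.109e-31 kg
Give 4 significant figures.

1.351e-22

Planck time: t_P = √(ℏG/c⁵) = 5.392e-44 s
atomic unit of time: τ_au = (4πε₀)²ℏ³/(m_e e⁴) = 2.423e-17 s
6.07e4 × 5.392e-44 / 2.423e-17 = 1.351e-22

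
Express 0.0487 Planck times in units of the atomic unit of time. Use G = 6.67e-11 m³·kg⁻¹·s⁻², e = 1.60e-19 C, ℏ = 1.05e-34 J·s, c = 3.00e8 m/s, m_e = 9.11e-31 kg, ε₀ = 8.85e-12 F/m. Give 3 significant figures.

1.09e-28

Planck time: t_P = √(ℏG/c⁵) = 5.37e-44 s
atomic unit of time: τ_au = (4πε₀)²ℏ³/(m_e e⁴) = 2.40e-17 s
0.0487 × 5.37e-44 / 2.40e-17 = 1.09e-28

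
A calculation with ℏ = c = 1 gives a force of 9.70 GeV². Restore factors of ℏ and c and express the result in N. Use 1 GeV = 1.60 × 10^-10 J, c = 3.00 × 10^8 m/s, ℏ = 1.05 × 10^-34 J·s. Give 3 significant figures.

Force is [E]/[L] = [E]²/(ℏc); restore (ℏc)⁻¹.
1 GeV² → 1/(ℏc) × (1 GeV in J)² = 8.13 × 10^5 N.
Result: 9.70 × 8.13 × 10^5 = 7.88 × 10^6 N.

7.88 × 10^6 N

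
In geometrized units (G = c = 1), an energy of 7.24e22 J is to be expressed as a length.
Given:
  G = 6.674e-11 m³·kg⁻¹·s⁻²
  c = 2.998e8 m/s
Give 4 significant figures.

5.981e-22 m

Energy → length via G/c⁴.
7.24e22 J × (G/c⁴) = 5.981e-22 m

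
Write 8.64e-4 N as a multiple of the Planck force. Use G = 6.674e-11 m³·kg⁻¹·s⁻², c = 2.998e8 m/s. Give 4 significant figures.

7.138e-48

Planck force: F_P = c⁴/G = 1.210e44 N.
8.64e-4 / 1.210e44 = 7.138e-48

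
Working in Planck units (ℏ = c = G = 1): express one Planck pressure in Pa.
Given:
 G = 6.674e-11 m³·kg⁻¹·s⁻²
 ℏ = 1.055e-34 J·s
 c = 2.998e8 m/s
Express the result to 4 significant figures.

From ℏ = c = G = 1 the pressure scale is p_P = c⁷/(ℏG²).
  = 2.177e59 / 4.699e-55
  = 4.632e113 Pa

4.632e113 Pa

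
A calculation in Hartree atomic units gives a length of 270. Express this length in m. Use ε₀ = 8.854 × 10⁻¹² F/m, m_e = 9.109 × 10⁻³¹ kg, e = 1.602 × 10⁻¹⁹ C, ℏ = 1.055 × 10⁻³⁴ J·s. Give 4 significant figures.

One Bohr radius: a₀ = 4πε₀ℏ²/(m_e e²) = 5.297 × 10⁻¹¹ m.
270 × 5.297 × 10⁻¹¹ m = 1.430 × 10⁻⁸ m

1.430 × 10⁻⁸ m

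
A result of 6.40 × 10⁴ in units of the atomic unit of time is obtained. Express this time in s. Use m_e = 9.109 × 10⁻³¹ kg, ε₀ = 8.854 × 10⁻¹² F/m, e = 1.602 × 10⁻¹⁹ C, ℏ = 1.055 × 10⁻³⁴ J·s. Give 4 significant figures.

1.551 × 10⁻¹² s

One atomic unit of time: τ_au = (4πε₀)²ℏ³/(m_e e⁴) = 2.423 × 10⁻¹⁷ s.
6.40 × 10⁴ × 2.423 × 10⁻¹⁷ s = 1.551 × 10⁻¹² s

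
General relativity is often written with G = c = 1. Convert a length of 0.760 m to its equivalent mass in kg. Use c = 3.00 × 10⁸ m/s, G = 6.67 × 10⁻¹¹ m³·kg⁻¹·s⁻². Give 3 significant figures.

Length → mass via c²/G.
0.760 m × (c²/G) = 1.03 × 10²⁷ kg

1.03 × 10²⁷ kg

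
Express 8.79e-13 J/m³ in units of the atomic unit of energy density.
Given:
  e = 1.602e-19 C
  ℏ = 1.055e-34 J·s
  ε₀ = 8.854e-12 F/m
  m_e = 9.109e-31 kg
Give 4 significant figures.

atomic unit of energy density: u_au = E_h/a₀³ = m_e⁴e¹⁰/((4πε₀)⁵ℏ⁸) = 2.929e13 J/m³.
8.79e-13 / 2.929e13 = 3.001e-26

3.001e-26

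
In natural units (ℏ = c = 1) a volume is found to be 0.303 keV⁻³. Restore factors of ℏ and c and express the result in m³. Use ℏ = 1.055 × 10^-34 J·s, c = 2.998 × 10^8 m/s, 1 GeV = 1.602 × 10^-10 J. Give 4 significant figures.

2.332 × 10^-30 m³

Volume is [L]³ = [E]⁻³·(ℏc)³.
1 GeV⁻³ → (ℏc)³ × (1 GeV in J)⁻³ = 7.696 × 10^-48 m³.
Convert the energy scale: 0.303 keV⁻³ = 3.03 × 10^17 GeV⁻³.
Result: 3.03 × 10^17 × 7.696 × 10^-48 = 2.332 × 10^-30 m³.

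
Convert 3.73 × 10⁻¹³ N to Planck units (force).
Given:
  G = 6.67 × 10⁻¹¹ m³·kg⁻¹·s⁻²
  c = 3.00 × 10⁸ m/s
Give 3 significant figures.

Planck force: F_P = c⁴/G = 1.21 × 10⁴⁴ N.
3.73 × 10⁻¹³ / 1.21 × 10⁴⁴ = 3.07 × 10⁻⁵⁷

3.07 × 10⁻⁵⁷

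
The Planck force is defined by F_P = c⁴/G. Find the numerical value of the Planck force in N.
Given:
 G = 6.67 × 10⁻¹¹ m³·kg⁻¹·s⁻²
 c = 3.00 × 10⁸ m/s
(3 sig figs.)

1.21 × 10⁴⁴ N

F_P = c⁴/G
  = 8.10 × 10³³ / 6.67 × 10⁻¹¹
  = 1.21 × 10⁴⁴ N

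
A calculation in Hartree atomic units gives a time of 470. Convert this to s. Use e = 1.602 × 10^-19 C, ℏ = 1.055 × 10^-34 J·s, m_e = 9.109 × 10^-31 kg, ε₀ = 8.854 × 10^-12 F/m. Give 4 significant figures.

One atomic unit of time: τ_au = (4πε₀)²ℏ³/(m_e e⁴) = 2.423 × 10^-17 s.
470 × 2.423 × 10^-17 s = 1.139 × 10^-14 s

1.139 × 10^-14 s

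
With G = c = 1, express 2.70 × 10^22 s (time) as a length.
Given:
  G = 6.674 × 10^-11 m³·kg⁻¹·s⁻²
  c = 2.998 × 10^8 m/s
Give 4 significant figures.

8.095 × 10^30 m

Time → length via c.
2.70 × 10^22 s × (c) = 8.095 × 10^30 m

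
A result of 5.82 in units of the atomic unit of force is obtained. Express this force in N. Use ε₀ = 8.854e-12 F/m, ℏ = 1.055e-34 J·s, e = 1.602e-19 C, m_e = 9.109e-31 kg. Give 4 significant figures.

4.784e-7 N

One atomic unit of force: F_au = E_h/a₀ = m_e²e⁶/((4πε₀)³ℏ⁴) = 8.220e-8 N.
5.82 × 8.220e-8 N = 4.784e-7 N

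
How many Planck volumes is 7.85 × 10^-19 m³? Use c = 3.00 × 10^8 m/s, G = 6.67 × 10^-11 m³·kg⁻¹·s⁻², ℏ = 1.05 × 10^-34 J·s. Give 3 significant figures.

Planck volume: V_P = (ℏG/c³)^(3/2) = 4.18 × 10^-105 m³.
7.85 × 10^-19 / 4.18 × 10^-105 = 1.88 × 10^86

1.88 × 10^86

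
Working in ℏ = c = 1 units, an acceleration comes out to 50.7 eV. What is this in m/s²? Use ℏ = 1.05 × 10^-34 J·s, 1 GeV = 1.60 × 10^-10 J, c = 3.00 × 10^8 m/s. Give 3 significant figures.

2.32 × 10^25 m/s²

Acceleration is [L]/[T]² = c·[E]/ℏ.
1 GeV → c/ℏ × (1 GeV in J) = 4.57 × 10^32 m/s².
Convert the energy scale: 50.7 eV = 5.07 × 10^-8 GeV.
Result: 5.07 × 10^-8 × 4.57 × 10^32 = 2.32 × 10^25 m/s².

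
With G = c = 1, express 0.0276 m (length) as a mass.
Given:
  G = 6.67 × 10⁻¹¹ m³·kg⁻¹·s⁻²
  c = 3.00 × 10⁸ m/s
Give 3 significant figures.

Length → mass via c²/G.
0.0276 m × (c²/G) = 3.72 × 10²⁵ kg

3.72 × 10²⁵ kg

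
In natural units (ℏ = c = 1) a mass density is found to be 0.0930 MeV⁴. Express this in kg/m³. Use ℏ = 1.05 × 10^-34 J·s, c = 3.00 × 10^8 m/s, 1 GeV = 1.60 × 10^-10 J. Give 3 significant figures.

2.17 × 10^7 kg/m³

Mass density is [E]/(c²[L]³) = [E]⁴/(ℏ³c⁵).
1 GeV⁴ → 1/(ℏ³c⁵) × (1 GeV in J)⁴ = 2.33 × 10^20 kg/m³.
Convert the energy scale: 0.0930 MeV⁴ = 9.30 × 10^-14 GeV⁴.
Result: 9.30 × 10^-14 × 2.33 × 10^20 = 2.17 × 10^7 kg/m³.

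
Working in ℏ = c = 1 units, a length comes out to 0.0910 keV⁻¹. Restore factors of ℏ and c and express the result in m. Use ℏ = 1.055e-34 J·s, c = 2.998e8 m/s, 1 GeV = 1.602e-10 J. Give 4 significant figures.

1.797e-11 m

A length is [E]⁻¹ in ℏ=c=1; restore one factor of ℏc.
1 GeV⁻¹ → ℏc × (1 GeV in J)⁻¹ = 1.974e-16 m.
Convert the energy scale: 0.0910 keV⁻¹ = 9.10e4 GeV⁻¹.
Result: 9.10e4 × 1.974e-16 = 1.797e-11 m.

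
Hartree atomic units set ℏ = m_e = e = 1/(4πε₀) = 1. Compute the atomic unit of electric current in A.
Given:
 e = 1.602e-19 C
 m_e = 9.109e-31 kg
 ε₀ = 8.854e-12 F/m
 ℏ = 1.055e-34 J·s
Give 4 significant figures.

Dimensional analysis gives I_au = e E_h/ℏ = m_e e⁵/((4πε₀)²ℏ³).
E_h = 4.354e-18 J
e·E_h/ℏ = 6.612e-3 A

6.612e-3 A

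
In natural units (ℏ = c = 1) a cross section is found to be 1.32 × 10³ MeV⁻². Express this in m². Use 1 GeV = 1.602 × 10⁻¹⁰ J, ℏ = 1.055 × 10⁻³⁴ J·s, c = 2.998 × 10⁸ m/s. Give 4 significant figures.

5.145 × 10⁻²³ m²

Area is [L]² = [E]⁻²·(ℏc)²; restore (ℏc)².
1 GeV⁻² → (ℏc)² × (1 GeV in J)⁻² = 3.898 × 10⁻³² m².
Convert the energy scale: 1.32 × 10³ MeV⁻² = 1.32 × 10⁹ GeV⁻².
Result: 1.32 × 10⁹ × 3.898 × 10⁻³² = 5.145 × 10⁻²³ m².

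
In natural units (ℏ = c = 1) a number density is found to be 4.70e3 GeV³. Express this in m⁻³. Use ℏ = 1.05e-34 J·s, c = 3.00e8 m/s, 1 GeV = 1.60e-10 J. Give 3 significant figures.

Number density is [L]⁻³ = [E]³/(ℏc)³.
1 GeV³ → 1/(ℏc)³ × (1 GeV in J)³ = 1.31e47 m⁻³.
Result: 4.70e3 × 1.31e47 = 6.16e50 m⁻³.

6.16e50 m⁻³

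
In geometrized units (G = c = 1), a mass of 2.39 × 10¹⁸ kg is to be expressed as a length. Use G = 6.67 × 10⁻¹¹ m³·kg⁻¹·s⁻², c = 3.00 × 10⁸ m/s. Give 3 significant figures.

1.77 × 10⁻⁹ m

In G = c = 1 units mass has dimensions of length; the conversion factor is G/c².
2.39 × 10¹⁸ kg × (G/c²) = 1.77 × 10⁻⁹ m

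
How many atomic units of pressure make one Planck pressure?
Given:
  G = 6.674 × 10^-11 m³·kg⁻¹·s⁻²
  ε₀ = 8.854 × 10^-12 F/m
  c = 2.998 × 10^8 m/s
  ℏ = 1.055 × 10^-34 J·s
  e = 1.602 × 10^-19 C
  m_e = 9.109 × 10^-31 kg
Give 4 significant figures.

1.581 × 10^100

Planck pressure: p_P = c⁷/(ℏG²) = 4.632 × 10^113 Pa
atomic unit of pressure: P_au = E_h/a₀³ = m_e⁴e¹⁰/((4πε₀)⁵ℏ⁸) = 2.929 × 10^13 Pa
ratio = 4.632 × 10^113 / 2.929 × 10^13 = 1.581 × 10^100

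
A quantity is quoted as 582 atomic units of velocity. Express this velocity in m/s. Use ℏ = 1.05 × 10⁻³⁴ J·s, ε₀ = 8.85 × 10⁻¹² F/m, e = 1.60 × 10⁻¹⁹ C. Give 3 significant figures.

One atomic unit of velocity: v_au = e²/(4πε₀ℏ) = 2.19 × 10⁶ m/s.
582 × 2.19 × 10⁶ m/s = 1.28 × 10⁹ m/s

1.28 × 10⁹ m/s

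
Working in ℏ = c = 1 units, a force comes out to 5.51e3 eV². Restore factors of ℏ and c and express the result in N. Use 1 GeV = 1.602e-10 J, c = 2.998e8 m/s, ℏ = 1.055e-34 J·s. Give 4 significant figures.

4.471e-9 N

Force is [E]/[L] = [E]²/(ℏc); restore (ℏc)⁻¹.
1 GeV² → 1/(ℏc) × (1 GeV in J)² = 8.114e5 N.
Convert the energy scale: 5.51e3 eV² = 5.51e-15 GeV².
Result: 5.51e-15 × 8.114e5 = 4.471e-9 N.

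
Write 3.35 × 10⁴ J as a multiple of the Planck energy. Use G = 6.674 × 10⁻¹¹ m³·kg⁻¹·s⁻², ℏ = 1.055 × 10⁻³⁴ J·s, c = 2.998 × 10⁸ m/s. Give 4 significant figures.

Planck energy: E_P = √(ℏc⁵/G) = 1.957 × 10⁹ J.
3.35 × 10⁴ / 1.957 × 10⁹ = 1.712 × 10⁻⁵

1.712 × 10⁻⁵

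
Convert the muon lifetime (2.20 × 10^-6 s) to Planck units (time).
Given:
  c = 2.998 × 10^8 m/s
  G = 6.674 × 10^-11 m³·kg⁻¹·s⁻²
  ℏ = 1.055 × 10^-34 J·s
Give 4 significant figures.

Planck time: t_P = √(ℏG/c⁵) = 5.392 × 10^-44 s.
2.20 × 10^-6 / 5.392 × 10^-44 = 4.080 × 10^37

4.080 × 10^37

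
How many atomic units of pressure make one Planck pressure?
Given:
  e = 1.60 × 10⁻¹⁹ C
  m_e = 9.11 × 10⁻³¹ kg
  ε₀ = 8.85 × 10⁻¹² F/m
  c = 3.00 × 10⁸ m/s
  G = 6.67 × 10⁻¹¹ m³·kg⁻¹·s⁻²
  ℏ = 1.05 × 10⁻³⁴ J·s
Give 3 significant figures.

Planck pressure: p_P = c⁷/(ℏG²) = 4.68 × 10¹¹³ Pa
atomic unit of pressure: P_au = E_h/a₀³ = m_e⁴e¹⁰/((4πε₀)⁵ℏ⁸) = 3.01 × 10¹³ Pa
ratio = 4.68 × 10¹¹³ / 3.01 × 10¹³ = 1.55 × 10¹⁰⁰

1.55 × 10¹⁰⁰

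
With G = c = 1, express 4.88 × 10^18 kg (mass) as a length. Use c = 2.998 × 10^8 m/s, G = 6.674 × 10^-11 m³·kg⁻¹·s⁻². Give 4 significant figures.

3.624 × 10^-9 m

In G = c = 1 units mass has dimensions of length; the conversion factor is G/c².
4.88 × 10^18 kg × (G/c²) = 3.624 × 10^-9 m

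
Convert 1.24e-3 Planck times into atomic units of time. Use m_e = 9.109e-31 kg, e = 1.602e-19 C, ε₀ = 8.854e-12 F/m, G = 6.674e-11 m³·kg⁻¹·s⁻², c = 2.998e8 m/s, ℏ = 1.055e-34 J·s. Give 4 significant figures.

2.759e-30

Planck time: t_P = √(ℏG/c⁵) = 5.392e-44 s
atomic unit of time: τ_au = (4πε₀)²ℏ³/(m_e e⁴) = 2.423e-17 s
1.24e-3 × 5.392e-44 / 2.423e-17 = 2.759e-30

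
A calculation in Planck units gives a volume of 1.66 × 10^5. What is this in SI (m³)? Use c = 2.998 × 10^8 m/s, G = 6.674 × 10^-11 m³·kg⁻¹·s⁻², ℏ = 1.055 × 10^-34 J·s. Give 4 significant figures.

7.012 × 10^-100 m³

One Planck volume: V_P = (ℏG/c³)^(3/2) = 4.224 × 10^-105 m³.
1.66 × 10^5 × 4.224 × 10^-105 m³ = 7.012 × 10^-100 m³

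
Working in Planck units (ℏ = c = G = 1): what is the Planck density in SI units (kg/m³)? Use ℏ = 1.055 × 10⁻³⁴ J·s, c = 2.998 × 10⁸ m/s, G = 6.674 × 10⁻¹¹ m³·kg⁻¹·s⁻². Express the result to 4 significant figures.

Dimensional analysis gives ρ_P = c⁵/(ℏG²).
  = 2.422 × 10⁴² / 4.699 × 10⁻⁵⁵
  = 5.154 × 10⁹⁶ kg/m³

5.154 × 10⁹⁶ kg/m³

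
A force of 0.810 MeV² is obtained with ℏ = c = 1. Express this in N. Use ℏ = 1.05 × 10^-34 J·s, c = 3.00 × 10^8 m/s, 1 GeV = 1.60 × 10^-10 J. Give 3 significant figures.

0.658 N

Force is [E]/[L] = [E]²/(ℏc); restore (ℏc)⁻¹.
1 GeV² → 1/(ℏc) × (1 GeV in J)² = 8.13 × 10^5 N.
Convert the energy scale: 0.810 MeV² = 8.10 × 10^-7 GeV².
Result: 8.10 × 10^-7 × 8.13 × 10^5 = 0.658 N.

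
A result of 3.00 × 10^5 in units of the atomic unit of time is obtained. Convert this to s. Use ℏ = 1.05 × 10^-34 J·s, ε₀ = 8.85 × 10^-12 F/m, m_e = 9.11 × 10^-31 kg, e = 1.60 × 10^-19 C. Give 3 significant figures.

7.19 × 10^-12 s

One atomic unit of time: τ_au = (4πε₀)²ℏ³/(m_e e⁴) = 2.40 × 10^-17 s.
3.00 × 10^5 × 2.40 × 10^-17 s = 7.19 × 10^-12 s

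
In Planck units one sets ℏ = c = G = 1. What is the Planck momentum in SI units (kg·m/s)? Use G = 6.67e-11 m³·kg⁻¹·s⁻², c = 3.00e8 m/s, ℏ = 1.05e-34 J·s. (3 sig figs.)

6.52 kg·m/s

p_P = √(ℏc³/G)
  = √(42.5)
  = 6.52 kg·m/s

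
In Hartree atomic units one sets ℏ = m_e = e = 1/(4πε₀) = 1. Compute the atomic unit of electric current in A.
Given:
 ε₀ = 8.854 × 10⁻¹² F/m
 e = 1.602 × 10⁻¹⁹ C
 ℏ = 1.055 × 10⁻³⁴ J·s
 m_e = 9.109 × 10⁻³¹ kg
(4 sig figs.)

I_au = e E_h/ℏ = m_e e⁵/((4πε₀)²ℏ³)
E_h = 4.354 × 10⁻¹⁸ J
e·E_h/ℏ = 6.612 × 10⁻³ A

6.612 × 10⁻³ A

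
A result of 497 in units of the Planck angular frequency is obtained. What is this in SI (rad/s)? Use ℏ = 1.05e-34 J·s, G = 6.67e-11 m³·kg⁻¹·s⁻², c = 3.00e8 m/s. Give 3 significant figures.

One Planck angular frequency: ω_P = √(c⁵/(ℏG)) = 1.86e43 rad/s.
497 × 1.86e43 rad/s = 9.26e45 rad/s

9.26e45 rad/s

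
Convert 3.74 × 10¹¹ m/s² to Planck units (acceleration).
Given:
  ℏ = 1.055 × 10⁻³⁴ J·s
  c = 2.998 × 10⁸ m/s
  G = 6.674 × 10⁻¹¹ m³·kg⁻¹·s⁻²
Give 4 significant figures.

Planck acceleration: a_P = √(c⁷/(ℏG)) = 5.560 × 10⁵¹ m/s².
3.74 × 10¹¹ / 5.560 × 10⁵¹ = 6.726 × 10⁻⁴¹

6.726 × 10⁻⁴¹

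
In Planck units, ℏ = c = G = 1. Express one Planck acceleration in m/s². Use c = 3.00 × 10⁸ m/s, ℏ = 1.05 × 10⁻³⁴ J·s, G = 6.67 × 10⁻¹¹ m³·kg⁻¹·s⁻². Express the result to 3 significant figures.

From ℏ = c = G = 1 the acceleration scale is a_P = √(c⁷/(ℏG)).
  = √(3.12 × 10¹⁰³)
  = 5.59 × 10⁵¹ m/s²

5.59 × 10⁵¹ m/s²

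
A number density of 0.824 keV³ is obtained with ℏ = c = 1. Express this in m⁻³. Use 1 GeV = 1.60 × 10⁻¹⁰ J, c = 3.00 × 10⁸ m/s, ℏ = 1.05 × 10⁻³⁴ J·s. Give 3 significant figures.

Number density is [L]⁻³ = [E]³/(ℏc)³.
1 GeV³ → 1/(ℏc)³ × (1 GeV in J)³ = 1.31 × 10⁴⁷ m⁻³.
Convert the energy scale: 0.824 keV³ = 8.24 × 10⁻¹⁹ GeV³.
Result: 8.24 × 10⁻¹⁹ × 1.31 × 10⁴⁷ = 1.08 × 10²⁹ m⁻³.

1.08 × 10²⁹ m⁻³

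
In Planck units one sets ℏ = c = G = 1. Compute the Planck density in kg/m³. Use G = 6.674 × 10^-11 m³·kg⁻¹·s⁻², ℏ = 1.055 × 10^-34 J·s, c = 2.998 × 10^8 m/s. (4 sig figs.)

5.154 × 10^96 kg/m³

ρ_P = c⁵/(ℏG²)
  = 2.422 × 10^42 / 4.699 × 10^-55
  = 5.154 × 10^96 kg/m³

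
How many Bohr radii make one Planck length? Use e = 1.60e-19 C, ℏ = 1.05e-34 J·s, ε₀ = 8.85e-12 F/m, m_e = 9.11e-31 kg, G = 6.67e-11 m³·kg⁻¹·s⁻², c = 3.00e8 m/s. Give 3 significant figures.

Planck length: ℓ_P = √(ℏG/c³) = 1.61e-35 m
Bohr radius: a₀ = 4πε₀ℏ²/(m_e e²) = 5.26e-11 m
ratio = 1.61e-35 / 5.26e-11 = 3.06e-25

3.06e-25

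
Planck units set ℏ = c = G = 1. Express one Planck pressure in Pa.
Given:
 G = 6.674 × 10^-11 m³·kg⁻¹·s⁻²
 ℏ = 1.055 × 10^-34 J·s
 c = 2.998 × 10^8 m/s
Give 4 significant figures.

Dimensional analysis gives p_P = c⁷/(ℏG²).
  = 2.177 × 10^59 / 4.699 × 10^-55
  = 4.632 × 10^113 Pa

4.632 × 10^113 Pa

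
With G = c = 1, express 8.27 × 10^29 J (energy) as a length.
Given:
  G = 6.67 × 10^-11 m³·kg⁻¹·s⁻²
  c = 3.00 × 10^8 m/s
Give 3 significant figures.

6.81 × 10^-15 m

Energy → length via G/c⁴.
8.27 × 10^29 J × (G/c⁴) = 6.81 × 10^-15 m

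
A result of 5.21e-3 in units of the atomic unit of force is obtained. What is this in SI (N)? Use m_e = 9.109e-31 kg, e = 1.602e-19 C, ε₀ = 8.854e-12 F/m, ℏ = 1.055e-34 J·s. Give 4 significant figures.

4.282e-10 N

One atomic unit of force: F_au = E_h/a₀ = m_e²e⁶/((4πε₀)³ℏ⁴) = 8.220e-8 N.
5.21e-3 × 8.220e-8 N = 4.282e-10 N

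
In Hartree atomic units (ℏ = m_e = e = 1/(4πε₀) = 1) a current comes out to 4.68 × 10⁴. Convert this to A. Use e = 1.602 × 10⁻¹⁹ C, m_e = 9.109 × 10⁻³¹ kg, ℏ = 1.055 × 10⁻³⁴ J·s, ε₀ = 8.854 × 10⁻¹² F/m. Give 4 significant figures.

One atomic unit of electric current: I_au = e E_h/ℏ = m_e e⁵/((4πε₀)²ℏ³) = 6.612 × 10⁻³ A.
4.68 × 10⁴ × 6.612 × 10⁻³ A = 309.4 A

309.4 A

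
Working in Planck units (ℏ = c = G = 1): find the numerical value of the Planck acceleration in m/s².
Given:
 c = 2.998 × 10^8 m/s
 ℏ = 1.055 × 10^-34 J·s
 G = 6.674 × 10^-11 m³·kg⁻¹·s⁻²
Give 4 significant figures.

Dimensional analysis gives a_P = √(c⁷/(ℏG)).
  = √(3.092 × 10^103)
  = 5.560 × 10^51 m/s²

5.560 × 10^51 m/s²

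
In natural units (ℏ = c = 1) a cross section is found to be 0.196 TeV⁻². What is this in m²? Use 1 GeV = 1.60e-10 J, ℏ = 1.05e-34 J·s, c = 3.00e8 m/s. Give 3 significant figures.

7.60e-39 m²

Area is [L]² = [E]⁻²·(ℏc)²; restore (ℏc)².
1 GeV⁻² → (ℏc)² × (1 GeV in J)⁻² = 3.88e-32 m².
Convert the energy scale: 0.196 TeV⁻² = 1.96e-7 GeV⁻².
Result: 1.96e-7 × 3.88e-32 = 7.60e-39 m².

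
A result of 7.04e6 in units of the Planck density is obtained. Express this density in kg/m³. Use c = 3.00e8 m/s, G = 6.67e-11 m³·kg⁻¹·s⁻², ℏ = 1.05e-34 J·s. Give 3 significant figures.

One Planck density: ρ_P = c⁵/(ℏG²) = 5.20e96 kg/m³.
7.04e6 × 5.20e96 kg/m³ = 3.66e103 kg/m³

3.66e103 kg/m³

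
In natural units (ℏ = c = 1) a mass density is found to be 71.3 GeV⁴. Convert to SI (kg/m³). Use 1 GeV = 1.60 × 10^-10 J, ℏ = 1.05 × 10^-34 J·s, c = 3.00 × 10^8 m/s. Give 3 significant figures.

Mass density is [E]/(c²[L]³) = [E]⁴/(ℏ³c⁵).
1 GeV⁴ → 1/(ℏ³c⁵) × (1 GeV in J)⁴ = 2.33 × 10^20 kg/m³.
Result: 71.3 × 2.33 × 10^20 = 1.66 × 10^22 kg/m³.

1.66 × 10^22 kg/m³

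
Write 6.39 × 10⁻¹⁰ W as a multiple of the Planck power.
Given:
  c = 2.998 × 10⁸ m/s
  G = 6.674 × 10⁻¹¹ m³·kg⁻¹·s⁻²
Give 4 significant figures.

Planck power: P_P = c⁵/G = 3.629 × 10⁵² W.
6.39 × 10⁻¹⁰ / 3.629 × 10⁵² = 1.761 × 10⁻⁶²

1.761 × 10⁻⁶²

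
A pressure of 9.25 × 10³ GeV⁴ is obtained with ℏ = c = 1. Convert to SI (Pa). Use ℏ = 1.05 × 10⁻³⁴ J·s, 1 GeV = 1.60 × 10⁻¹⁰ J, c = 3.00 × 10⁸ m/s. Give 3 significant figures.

1.94 × 10⁴¹ Pa

Pressure is [E]/[L]³ = [E]⁴/(ℏc)³.
1 GeV⁴ → 1/(ℏc)³ × (1 GeV in J)⁴ = 2.10 × 10³⁷ Pa.
Result: 9.25 × 10³ × 2.10 × 10³⁷ = 1.94 × 10⁴¹ Pa.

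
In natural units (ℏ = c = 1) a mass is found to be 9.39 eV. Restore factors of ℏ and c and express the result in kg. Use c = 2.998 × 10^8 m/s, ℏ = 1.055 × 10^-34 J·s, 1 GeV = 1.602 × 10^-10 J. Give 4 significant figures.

1.674 × 10^-35 kg

Mass is [E]/c²; divide by c².
1 GeV → 1/c² × (1 GeV in J) = 1.782 × 10^-27 kg.
Convert the energy scale: 9.39 eV = 9.39 × 10^-9 GeV.
Result: 9.39 × 10^-9 × 1.782 × 10^-27 = 1.674 × 10^-35 kg.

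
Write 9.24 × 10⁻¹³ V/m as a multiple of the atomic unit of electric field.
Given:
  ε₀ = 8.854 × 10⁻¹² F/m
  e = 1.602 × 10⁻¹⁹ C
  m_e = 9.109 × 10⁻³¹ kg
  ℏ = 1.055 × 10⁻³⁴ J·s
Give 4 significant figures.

1.801 × 10⁻²⁴

atomic unit of electric field: E_au = E_h/(e a₀) = m_e²e⁵/((4πε₀)³ℏ⁴) = 5.131 × 10¹¹ V/m.
9.24 × 10⁻¹³ / 5.131 × 10¹¹ = 1.801 × 10⁻²⁴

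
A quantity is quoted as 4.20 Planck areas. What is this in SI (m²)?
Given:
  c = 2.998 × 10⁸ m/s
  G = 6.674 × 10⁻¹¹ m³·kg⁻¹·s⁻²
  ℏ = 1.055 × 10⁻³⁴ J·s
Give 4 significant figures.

One Planck area: A_P = ℏG/c³ = 2.613 × 10⁻⁷⁰ m².
4.20 × 2.613 × 10⁻⁷⁰ m² = 1.097 × 10⁻⁶⁹ m²

1.097 × 10⁻⁶⁹ m²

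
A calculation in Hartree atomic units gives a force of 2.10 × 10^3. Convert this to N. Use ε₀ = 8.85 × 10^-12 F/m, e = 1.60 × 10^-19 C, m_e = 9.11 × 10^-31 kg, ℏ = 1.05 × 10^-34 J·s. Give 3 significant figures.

One atomic unit of force: F_au = E_h/a₀ = m_e²e⁶/((4πε₀)³ℏ⁴) = 8.33 × 10^-8 N.
2.10 × 10^3 × 8.33 × 10^-8 N = 1.75 × 10^-4 N

1.75 × 10^-4 N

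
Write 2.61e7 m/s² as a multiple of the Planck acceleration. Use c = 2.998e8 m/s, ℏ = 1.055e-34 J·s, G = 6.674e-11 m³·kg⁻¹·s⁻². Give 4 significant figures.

4.694e-45

Planck acceleration: a_P = √(c⁷/(ℏG)) = 5.560e51 m/s².
2.61e7 / 5.560e51 = 4.694e-45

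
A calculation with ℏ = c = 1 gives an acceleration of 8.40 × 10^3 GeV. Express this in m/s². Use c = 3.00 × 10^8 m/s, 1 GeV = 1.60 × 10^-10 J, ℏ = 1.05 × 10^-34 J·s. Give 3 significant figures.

3.84 × 10^36 m/s²

Acceleration is [L]/[T]² = c·[E]/ℏ.
1 GeV → c/ℏ × (1 GeV in J) = 4.57 × 10^32 m/s².
Result: 8.40 × 10^3 × 4.57 × 10^32 = 3.84 × 10^36 m/s².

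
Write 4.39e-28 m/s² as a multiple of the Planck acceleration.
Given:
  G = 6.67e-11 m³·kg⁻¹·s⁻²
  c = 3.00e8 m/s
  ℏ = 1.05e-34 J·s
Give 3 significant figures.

Planck acceleration: a_P = √(c⁷/(ℏG)) = 5.59e51 m/s².
4.39e-28 / 5.59e51 = 7.86e-80

7.86e-80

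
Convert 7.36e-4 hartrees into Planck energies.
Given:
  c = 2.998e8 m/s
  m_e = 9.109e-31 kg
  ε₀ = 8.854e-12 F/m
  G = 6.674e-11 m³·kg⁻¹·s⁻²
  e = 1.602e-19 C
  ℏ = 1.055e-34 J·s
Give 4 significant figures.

1.638e-30

hartree: E_h = m_e e⁴/(4πε₀ℏ)² = 4.354e-18 J
Planck energy: E_P = √(ℏc⁵/G) = 1.957e9 J
7.36e-4 × 4.354e-18 / 1.957e9 = 1.638e-30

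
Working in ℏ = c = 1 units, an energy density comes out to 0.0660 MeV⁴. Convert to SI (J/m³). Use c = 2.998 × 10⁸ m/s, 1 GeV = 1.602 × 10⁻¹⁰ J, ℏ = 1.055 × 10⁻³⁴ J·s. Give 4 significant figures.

1.374 × 10²⁴ J/m³

[E]/[L]³ = [E]⁴/(ℏc)³; restore (ℏc)⁻³.
1 GeV⁴ → 1/(ℏc)³ × (1 GeV in J)⁴ = 2.082 × 10³⁷ J/m³.
Convert the energy scale: 0.0660 MeV⁴ = 6.60 × 10⁻¹⁴ GeV⁴.
Result: 6.60 × 10⁻¹⁴ × 2.082 × 10³⁷ = 1.374 × 10²⁴ J/m³.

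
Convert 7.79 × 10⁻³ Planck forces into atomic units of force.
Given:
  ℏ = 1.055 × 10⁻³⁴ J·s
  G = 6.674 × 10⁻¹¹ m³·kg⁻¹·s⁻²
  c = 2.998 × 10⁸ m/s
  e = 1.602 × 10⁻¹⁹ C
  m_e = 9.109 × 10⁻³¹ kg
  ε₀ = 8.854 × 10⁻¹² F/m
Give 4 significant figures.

Planck force: F_P = c⁴/G = 1.210 × 10⁴⁴ N
atomic unit of force: F_au = E_h/a₀ = m_e²e⁶/((4πε₀)³ℏ⁴) = 8.220 × 10⁻⁸ N
7.79 × 10⁻³ × 1.210 × 10⁴⁴ / 8.220 × 10⁻⁸ = 1.147 × 10⁴⁹

1.147 × 10⁴⁹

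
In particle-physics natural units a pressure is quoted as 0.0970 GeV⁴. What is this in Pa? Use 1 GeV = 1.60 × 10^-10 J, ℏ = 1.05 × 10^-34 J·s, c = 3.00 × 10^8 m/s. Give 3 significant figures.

Pressure is [E]/[L]³ = [E]⁴/(ℏc)³.
1 GeV⁴ → 1/(ℏc)³ × (1 GeV in J)⁴ = 2.10 × 10^37 Pa.
Result: 0.0970 × 2.10 × 10^37 = 2.03 × 10^36 Pa.

2.03 × 10^36 Pa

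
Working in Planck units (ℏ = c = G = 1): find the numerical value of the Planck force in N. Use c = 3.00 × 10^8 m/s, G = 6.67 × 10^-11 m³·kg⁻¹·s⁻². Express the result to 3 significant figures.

The unique combination of the constants set to 1 with dimensions of force is F_P = c⁴/G.
  = 8.10 × 10^33 / 6.67 × 10^-11
  = 1.21 × 10^44 N

1.21 × 10^44 N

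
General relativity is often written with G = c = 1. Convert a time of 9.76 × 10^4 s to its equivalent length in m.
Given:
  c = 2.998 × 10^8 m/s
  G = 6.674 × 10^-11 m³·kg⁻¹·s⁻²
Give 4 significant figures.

2.926 × 10^13 m

Time → length via c.
9.76 × 10^4 s × (c) = 2.926 × 10^13 m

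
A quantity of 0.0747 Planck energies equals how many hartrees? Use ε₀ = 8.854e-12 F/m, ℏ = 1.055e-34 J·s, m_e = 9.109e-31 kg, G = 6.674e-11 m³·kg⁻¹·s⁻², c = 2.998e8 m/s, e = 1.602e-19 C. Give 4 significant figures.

3.357e25

Planck energy: E_P = √(ℏc⁵/G) = 1.957e9 J
hartree: E_h = m_e e⁴/(4πε₀ℏ)² = 4.354e-18 J
0.0747 × 1.957e9 / 4.354e-18 = 3.357e25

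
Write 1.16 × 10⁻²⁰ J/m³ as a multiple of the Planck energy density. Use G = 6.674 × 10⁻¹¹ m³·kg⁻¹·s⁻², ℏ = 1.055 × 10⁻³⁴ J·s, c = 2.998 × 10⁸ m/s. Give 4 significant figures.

Planck energy density: u_P = c⁷/(ℏG²) = 4.632 × 10¹¹³ J/m³.
1.16 × 10⁻²⁰ / 4.632 × 10¹¹³ = 2.504 × 10⁻¹³⁴

2.504 × 10⁻¹³⁴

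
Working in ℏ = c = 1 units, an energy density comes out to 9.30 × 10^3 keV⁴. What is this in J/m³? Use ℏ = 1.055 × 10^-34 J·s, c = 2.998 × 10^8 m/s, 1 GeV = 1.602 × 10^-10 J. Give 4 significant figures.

1.936 × 10^17 J/m³

[E]/[L]³ = [E]⁴/(ℏc)³; restore (ℏc)⁻³.
1 GeV⁴ → 1/(ℏc)³ × (1 GeV in J)⁴ = 2.082 × 10^37 J/m³.
Convert the energy scale: 9.30 × 10^3 keV⁴ = 9.30 × 10^-21 GeV⁴.
Result: 9.30 × 10^-21 × 2.082 × 10^37 = 1.936 × 10^17 J/m³.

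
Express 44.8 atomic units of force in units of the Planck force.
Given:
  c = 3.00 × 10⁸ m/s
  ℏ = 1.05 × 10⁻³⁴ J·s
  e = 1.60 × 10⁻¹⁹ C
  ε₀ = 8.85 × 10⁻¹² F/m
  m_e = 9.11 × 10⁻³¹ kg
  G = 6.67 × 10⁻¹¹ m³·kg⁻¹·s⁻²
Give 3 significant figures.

atomic unit of force: F_au = E_h/a₀ = m_e²e⁶/((4πε₀)³ℏ⁴) = 8.33 × 10⁻⁸ N
Planck force: F_P = c⁴/G = 1.21 × 10⁴⁴ N
44.8 × 8.33 × 10⁻⁸ / 1.21 × 10⁴⁴ = 3.07 × 10⁻⁵⁰

3.07 × 10⁻⁵⁰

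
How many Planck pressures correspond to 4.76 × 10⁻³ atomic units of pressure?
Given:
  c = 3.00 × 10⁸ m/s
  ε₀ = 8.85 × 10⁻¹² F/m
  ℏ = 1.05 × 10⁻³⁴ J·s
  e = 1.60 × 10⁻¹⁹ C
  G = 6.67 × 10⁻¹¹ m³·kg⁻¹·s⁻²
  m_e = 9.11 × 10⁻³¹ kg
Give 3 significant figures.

3.06 × 10⁻¹⁰³

atomic unit of pressure: P_au = E_h/a₀³ = m_e⁴e¹⁰/((4πε₀)⁵ℏ⁸) = 3.01 × 10¹³ Pa
Planck pressure: p_P = c⁷/(ℏG²) = 4.68 × 10¹¹³ Pa
4.76 × 10⁻³ × 3.01 × 10¹³ / 4.68 × 10¹¹³ = 3.06 × 10⁻¹⁰³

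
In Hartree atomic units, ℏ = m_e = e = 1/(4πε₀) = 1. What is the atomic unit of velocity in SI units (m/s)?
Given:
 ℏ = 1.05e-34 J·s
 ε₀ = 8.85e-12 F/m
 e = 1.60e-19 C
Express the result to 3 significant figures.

The unique combination of the constants set to 1 with dimensions of velocity is v_au = e²/(4πε₀ℏ).
  = 2.56e-38 / 1.17e-44
  = 2.19e6 m/s

2.19e6 m/s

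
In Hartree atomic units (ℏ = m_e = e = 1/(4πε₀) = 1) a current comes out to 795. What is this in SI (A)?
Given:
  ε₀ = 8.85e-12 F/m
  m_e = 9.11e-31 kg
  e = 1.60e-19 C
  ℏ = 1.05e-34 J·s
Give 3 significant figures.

One atomic unit of electric current: I_au = e E_h/ℏ = m_e e⁵/((4πε₀)²ℏ³) = 6.67e-3 A.
795 × 6.67e-3 A = 5.30 A

5.30 A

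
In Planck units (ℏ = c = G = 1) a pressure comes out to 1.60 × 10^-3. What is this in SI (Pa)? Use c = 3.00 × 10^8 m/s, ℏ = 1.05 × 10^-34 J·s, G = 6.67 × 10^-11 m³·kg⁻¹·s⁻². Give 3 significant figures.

One Planck pressure: p_P = c⁷/(ℏG²) = 4.68 × 10^113 Pa.
1.60 × 10^-3 × 4.68 × 10^113 Pa = 7.49 × 10^110 Pa

7.49 × 10^110 Pa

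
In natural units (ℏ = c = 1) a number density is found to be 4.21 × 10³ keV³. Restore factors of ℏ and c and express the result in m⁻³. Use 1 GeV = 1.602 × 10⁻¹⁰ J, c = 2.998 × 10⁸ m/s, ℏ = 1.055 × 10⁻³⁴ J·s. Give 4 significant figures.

5.470 × 10³² m⁻³

Number density is [L]⁻³ = [E]³/(ℏc)³.
1 GeV³ → 1/(ℏc)³ × (1 GeV in J)³ = 1.299 × 10⁴⁷ m⁻³.
Convert the energy scale: 4.21 × 10³ keV³ = 4.21 × 10⁻¹⁵ GeV³.
Result: 4.21 × 10⁻¹⁵ × 1.299 × 10⁴⁷ = 5.470 × 10³² m⁻³.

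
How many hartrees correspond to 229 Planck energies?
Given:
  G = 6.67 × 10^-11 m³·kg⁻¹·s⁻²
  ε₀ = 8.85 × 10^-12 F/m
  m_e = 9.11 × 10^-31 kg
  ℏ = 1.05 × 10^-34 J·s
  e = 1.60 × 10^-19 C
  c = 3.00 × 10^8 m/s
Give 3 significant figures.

1.02 × 10^29

Planck energy: E_P = √(ℏc⁵/G) = 1.96 × 10^9 J
hartree: E_h = m_e e⁴/(4πε₀ℏ)² = 4.38 × 10^-18 J
229 × 1.96 × 10^9 / 4.38 × 10^-18 = 1.02 × 10^29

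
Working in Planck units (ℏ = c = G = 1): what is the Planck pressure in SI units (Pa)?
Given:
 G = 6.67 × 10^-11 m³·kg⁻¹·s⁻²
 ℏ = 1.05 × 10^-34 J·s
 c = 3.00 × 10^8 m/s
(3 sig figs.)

4.68 × 10^113 Pa

From ℏ = c = G = 1 the pressure scale is p_P = c⁷/(ℏG²).
  = 2.19 × 10^59 / 4.67 × 10^-55
  = 4.68 × 10^113 Pa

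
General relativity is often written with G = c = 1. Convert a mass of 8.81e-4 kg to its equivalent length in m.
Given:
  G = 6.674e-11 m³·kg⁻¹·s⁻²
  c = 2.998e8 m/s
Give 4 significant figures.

6.542e-31 m

In G = c = 1 units mass has dimensions of length; the conversion factor is G/c².
8.81e-4 kg × (G/c²) = 6.542e-31 m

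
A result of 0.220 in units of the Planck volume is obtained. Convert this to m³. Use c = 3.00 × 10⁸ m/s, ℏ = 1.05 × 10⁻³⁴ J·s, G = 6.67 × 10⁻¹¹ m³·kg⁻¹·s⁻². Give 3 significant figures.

9.19 × 10⁻¹⁰⁶ m³

One Planck volume: V_P = (ℏG/c³)^(3/2) = 4.18 × 10⁻¹⁰⁵ m³.
0.220 × 4.18 × 10⁻¹⁰⁵ m³ = 9.19 × 10⁻¹⁰⁶ m³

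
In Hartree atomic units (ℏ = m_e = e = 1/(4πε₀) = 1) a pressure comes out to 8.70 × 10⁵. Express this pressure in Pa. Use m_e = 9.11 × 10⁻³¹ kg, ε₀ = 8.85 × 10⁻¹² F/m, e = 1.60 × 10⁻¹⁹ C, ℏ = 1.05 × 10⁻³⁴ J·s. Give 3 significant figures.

One atomic unit of pressure: P_au = E_h/a₀³ = m_e⁴e¹⁰/((4πε₀)⁵ℏ⁸) = 3.01 × 10¹³ Pa.
8.70 × 10⁵ × 3.01 × 10¹³ Pa = 2.62 × 10¹⁹ Pa

2.62 × 10¹⁹ Pa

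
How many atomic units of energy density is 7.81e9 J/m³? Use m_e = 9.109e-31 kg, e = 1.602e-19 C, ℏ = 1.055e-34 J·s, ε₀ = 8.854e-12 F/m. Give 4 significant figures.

atomic unit of energy density: u_au = E_h/a₀³ = m_e⁴e¹⁰/((4πε₀)⁵ℏ⁸) = 2.929e13 J/m³.
7.81e9 / 2.929e13 = 2.666e-4

2.666e-4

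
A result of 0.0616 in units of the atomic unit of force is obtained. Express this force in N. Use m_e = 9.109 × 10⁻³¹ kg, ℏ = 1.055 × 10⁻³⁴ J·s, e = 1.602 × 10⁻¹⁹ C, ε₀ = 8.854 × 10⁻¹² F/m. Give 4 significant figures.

One atomic unit of force: F_au = E_h/a₀ = m_e²e⁶/((4πε₀)³ℏ⁴) = 8.220 × 10⁻⁸ N.
0.0616 × 8.220 × 10⁻⁸ N = 5.063 × 10⁻⁹ N

5.063 × 10⁻⁹ N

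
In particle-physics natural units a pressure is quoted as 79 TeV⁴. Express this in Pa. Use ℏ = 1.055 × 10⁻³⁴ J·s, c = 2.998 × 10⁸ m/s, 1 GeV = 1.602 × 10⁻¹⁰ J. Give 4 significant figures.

1.644 × 10⁵¹ Pa

Pressure is [E]/[L]³ = [E]⁴/(ℏc)³.
1 GeV⁴ → 1/(ℏc)³ × (1 GeV in J)⁴ = 2.082 × 10³⁷ Pa.
Convert the energy scale: 79 TeV⁴ = 7.90 × 10¹³ GeV⁴.
Result: 7.90 × 10¹³ × 2.082 × 10³⁷ = 1.644 × 10⁵¹ Pa.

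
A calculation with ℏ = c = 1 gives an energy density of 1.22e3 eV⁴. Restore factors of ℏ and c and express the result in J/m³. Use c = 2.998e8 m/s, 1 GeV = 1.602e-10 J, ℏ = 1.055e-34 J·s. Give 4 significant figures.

2.540e4 J/m³

[E]/[L]³ = [E]⁴/(ℏc)³; restore (ℏc)⁻³.
1 GeV⁴ → 1/(ℏc)³ × (1 GeV in J)⁴ = 2.082e37 J/m³.
Convert the energy scale: 1.22e3 eV⁴ = 1.22e-33 GeV⁴.
Result: 1.22e-33 × 2.082e37 = 2.540e4 J/m³.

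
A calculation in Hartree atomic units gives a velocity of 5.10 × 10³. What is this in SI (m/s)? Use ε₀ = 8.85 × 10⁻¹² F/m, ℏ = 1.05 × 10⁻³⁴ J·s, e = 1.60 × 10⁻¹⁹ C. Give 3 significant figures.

1.12 × 10¹⁰ m/s

One atomic unit of velocity: v_au = e²/(4πε₀ℏ) = 2.19 × 10⁶ m/s.
5.10 × 10³ × 2.19 × 10⁶ m/s = 1.12 × 10¹⁰ m/s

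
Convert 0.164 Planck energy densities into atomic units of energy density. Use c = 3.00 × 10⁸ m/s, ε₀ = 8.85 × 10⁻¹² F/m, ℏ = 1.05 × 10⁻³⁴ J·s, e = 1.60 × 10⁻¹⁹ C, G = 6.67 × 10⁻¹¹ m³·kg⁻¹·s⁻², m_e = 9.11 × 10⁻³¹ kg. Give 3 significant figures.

Planck energy density: u_P = c⁷/(ℏG²) = 4.68 × 10¹¹³ J/m³
atomic unit of energy density: u_au = E_h/a₀³ = m_e⁴e¹⁰/((4πε₀)⁵ℏ⁸) = 3.01 × 10¹³ J/m³
0.164 × 4.68 × 10¹¹³ / 3.01 × 10¹³ = 2.55 × 10⁹⁹

2.55 × 10⁹⁹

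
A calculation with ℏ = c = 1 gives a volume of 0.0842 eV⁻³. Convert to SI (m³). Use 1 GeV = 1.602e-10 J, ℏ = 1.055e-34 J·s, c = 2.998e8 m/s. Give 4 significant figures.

6.480e-22 m³

Volume is [L]³ = [E]⁻³·(ℏc)³.
1 GeV⁻³ → (ℏc)³ × (1 GeV in J)⁻³ = 7.696e-48 m³.
Convert the energy scale: 0.0842 eV⁻³ = 8.42e25 GeV⁻³.
Result: 8.42e25 × 7.696e-48 = 6.480e-22 m³.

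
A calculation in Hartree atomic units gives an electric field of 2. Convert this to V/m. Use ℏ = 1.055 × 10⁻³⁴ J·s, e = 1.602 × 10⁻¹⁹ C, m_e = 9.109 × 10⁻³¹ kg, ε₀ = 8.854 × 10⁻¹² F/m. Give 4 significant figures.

1.026 × 10¹² V/m

One atomic unit of electric field: E_au = E_h/(e a₀) = m_e²e⁵/((4πε₀)³ℏ⁴) = 5.131 × 10¹¹ V/m.
2 × 5.131 × 10¹¹ V/m = 1.026 × 10¹² V/m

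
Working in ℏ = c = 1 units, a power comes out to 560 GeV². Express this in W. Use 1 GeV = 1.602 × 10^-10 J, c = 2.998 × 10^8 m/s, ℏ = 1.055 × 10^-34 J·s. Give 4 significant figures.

Power is [E]/[T] = [E]²/ℏ.
1 GeV² → 1/ℏ × (1 GeV in J)² = 2.433 × 10^14 W.
Result: 560 × 2.433 × 10^14 = 1.362 × 10^17 W.

1.362 × 10^17 W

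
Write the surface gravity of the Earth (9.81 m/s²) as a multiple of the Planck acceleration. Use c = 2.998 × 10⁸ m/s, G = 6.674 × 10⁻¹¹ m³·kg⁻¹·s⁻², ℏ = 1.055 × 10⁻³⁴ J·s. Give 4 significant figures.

Planck acceleration: a_P = √(c⁷/(ℏG)) = 5.560 × 10⁵¹ m/s².
9.81 / 5.560 × 10⁵¹ = 1.764 × 10⁻⁵¹

1.764 × 10⁻⁵¹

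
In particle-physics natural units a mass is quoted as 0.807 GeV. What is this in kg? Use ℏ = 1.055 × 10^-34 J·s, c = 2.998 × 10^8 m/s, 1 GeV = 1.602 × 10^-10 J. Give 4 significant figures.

Mass is [E]/c²; divide by c².
1 GeV → 1/c² × (1 GeV in J) = 1.782 × 10^-27 kg.
Result: 0.807 × 1.782 × 10^-27 = 1.438 × 10^-27 kg.

1.438 × 10^-27 kg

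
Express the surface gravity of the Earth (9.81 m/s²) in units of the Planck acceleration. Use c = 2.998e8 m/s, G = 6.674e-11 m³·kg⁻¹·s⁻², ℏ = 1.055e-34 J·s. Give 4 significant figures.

1.764e-51

Planck acceleration: a_P = √(c⁷/(ℏG)) = 5.560e51 m/s².
9.81 / 5.560e51 = 1.764e-51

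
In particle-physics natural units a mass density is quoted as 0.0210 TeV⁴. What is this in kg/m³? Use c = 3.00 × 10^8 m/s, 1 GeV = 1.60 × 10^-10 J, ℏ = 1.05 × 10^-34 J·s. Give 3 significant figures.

4.89 × 10^30 kg/m³

Mass density is [E]/(c²[L]³) = [E]⁴/(ℏ³c⁵).
1 GeV⁴ → 1/(ℏ³c⁵) × (1 GeV in J)⁴ = 2.33 × 10^20 kg/m³.
Convert the energy scale: 0.0210 TeV⁴ = 2.10 × 10^10 GeV⁴.
Result: 2.10 × 10^10 × 2.33 × 10^20 = 4.89 × 10^30 kg/m³.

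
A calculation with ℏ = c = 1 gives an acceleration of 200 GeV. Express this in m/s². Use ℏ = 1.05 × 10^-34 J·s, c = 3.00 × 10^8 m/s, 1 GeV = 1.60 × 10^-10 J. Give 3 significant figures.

9.14 × 10^34 m/s²

Acceleration is [L]/[T]² = c·[E]/ℏ.
1 GeV → c/ℏ × (1 GeV in J) = 4.57 × 10^32 m/s².
Result: 200 × 4.57 × 10^32 = 9.14 × 10^34 m/s².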